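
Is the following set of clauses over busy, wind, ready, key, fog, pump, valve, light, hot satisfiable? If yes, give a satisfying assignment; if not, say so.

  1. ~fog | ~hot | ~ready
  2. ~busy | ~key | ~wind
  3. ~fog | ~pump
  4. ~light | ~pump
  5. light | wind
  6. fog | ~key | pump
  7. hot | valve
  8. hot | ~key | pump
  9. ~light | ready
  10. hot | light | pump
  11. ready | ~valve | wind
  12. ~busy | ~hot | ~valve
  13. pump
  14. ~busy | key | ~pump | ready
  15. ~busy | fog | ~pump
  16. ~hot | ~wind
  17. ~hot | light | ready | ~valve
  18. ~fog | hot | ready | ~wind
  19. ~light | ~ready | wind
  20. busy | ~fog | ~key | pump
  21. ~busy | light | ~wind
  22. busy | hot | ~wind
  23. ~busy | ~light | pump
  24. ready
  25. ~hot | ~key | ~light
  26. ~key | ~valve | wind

Case pump = True:
  (~fog | ~pump) forces fog = False.
  (~light | ~pump) forces light = False.
  (light | wind) forces wind = True.
  (~busy | fog | ~pump) forces busy = False.
  (~hot | ~wind) forces hot = False.
  Clause (busy | hot | ~wind) is falsified — contradiction.
Case pump = False:
  Clause (pump) is falsified — contradiction.
Both cases fail, so the formula is unsatisfiable.

The formula is unsatisfiable.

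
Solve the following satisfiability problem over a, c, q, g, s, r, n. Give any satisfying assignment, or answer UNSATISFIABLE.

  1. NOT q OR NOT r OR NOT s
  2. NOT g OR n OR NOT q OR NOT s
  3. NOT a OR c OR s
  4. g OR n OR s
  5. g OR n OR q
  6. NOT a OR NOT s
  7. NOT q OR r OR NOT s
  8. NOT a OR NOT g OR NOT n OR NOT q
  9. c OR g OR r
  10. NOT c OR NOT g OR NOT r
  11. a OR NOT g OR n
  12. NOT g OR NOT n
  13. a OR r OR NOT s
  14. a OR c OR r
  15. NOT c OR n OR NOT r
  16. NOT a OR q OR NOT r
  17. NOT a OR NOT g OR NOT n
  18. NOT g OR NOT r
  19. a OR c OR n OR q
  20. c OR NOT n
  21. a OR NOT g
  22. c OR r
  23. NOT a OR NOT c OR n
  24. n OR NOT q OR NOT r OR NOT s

Set a = True.
  then (NOT a OR NOT s) forces s = False.
  then (NOT a OR c OR s) forces c = True.
  then (NOT a OR NOT c OR n) forces n = True.
  then (NOT g OR NOT n) forces g = False.
Set q = False.
  then (NOT a OR q OR NOT r) forces r = False.
All clauses satisfied.

a = True; c = True; q = False; g = False; s = False; r = False; n = True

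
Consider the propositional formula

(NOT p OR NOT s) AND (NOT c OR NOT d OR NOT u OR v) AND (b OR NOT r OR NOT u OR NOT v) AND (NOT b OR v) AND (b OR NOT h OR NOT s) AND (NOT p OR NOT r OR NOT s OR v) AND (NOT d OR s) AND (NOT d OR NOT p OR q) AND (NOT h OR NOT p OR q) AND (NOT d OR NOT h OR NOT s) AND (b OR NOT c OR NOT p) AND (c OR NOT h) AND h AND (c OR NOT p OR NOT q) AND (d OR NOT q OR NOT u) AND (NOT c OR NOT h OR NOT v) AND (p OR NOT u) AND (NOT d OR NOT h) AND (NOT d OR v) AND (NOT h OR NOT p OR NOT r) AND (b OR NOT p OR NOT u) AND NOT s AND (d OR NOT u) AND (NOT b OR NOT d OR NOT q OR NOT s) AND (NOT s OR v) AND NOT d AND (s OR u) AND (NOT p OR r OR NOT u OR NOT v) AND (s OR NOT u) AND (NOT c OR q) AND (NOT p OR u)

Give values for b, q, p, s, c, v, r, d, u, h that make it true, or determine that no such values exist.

The formula is unsatisfiable.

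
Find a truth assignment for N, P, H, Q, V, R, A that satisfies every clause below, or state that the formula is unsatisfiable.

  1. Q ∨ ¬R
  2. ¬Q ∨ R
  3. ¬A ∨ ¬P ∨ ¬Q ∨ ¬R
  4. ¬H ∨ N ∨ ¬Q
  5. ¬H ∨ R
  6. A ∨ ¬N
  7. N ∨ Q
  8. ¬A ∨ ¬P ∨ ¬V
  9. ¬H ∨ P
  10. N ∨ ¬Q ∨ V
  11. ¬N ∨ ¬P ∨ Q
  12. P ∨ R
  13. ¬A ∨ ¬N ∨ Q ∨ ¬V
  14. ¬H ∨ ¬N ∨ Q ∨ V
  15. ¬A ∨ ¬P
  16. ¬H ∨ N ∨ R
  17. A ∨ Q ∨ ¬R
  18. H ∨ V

Set N = False.
  then (N ∨ Q) forces Q = True.
  then (N ∨ ¬Q ∨ V) forces V = True.
  then (¬Q ∨ R) forces R = True.
  then (¬H ∨ N ∨ ¬Q) forces H = False.
Set P = True.
  then (¬A ∨ ¬P ∨ ¬Q ∨ ¬R) forces A = False.
All clauses satisfied.

N = False, P = True, H = False, Q = True, V = True, R = True, A = False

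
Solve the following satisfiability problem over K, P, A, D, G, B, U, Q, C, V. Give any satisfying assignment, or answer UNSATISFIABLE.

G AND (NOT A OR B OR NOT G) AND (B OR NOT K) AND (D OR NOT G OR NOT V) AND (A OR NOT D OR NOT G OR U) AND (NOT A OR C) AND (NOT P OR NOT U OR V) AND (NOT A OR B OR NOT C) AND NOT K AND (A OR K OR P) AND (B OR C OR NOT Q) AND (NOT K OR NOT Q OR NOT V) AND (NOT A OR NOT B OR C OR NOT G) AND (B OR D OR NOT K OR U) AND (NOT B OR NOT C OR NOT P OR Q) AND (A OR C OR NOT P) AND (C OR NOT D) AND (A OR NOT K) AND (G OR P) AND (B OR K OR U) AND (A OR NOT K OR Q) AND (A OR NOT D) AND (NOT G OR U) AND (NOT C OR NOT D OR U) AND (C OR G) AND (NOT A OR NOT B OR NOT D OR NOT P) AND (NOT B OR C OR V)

K = False, P = False, A = True, D = True, G = True, B = True, U = True, Q = True, C = True, V = False

Unit clause (G) forces G = True.
Unit clause (NOT K) forces K = False.
In (NOT G OR U) only U is left, so U = True.
Set P = False.
  then (A OR K OR P) forces A = True.
  then (NOT A OR B OR NOT G) forces B = True.
  then (NOT A OR C) forces C = True.
Set D = True.
Set Q = True.
Set V = False.
All clauses satisfied.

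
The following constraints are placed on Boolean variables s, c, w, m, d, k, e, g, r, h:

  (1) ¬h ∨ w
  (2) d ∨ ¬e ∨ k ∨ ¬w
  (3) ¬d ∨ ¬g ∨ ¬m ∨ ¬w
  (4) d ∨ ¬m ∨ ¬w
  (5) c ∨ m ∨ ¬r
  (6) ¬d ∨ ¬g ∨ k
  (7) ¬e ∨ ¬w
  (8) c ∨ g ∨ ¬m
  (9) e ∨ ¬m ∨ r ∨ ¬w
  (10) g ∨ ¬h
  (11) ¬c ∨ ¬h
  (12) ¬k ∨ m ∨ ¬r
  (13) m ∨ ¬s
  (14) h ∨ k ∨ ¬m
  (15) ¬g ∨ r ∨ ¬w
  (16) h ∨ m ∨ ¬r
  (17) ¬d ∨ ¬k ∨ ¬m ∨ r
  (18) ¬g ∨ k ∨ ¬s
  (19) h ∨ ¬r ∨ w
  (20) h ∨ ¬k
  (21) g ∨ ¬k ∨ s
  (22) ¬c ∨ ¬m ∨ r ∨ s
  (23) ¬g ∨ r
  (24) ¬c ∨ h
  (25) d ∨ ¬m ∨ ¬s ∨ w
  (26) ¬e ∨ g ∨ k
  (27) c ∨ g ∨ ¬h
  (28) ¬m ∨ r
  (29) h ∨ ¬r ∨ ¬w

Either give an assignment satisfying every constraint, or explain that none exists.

Set s = False.
Try c = True:
  (¬c ∨ ¬h) forces h = False.
  clause (¬c ∨ h) is falsified — backtrack.
So c = False.
Set w = False.
  then (¬h ∨ w) forces h = False.
  then (h ∨ ¬r ∨ w) forces r = False.
  then (h ∨ ¬k) forces k = False.
  then (¬g ∨ r) forces g = False.
  then (¬e ∨ g ∨ k) forces e = False.
  then (¬m ∨ r) forces m = False.
Set d = True.
All clauses satisfied.

s = False, c = False, w = False, m = False, d = True, k = False, e = False, g = False, r = False, h = False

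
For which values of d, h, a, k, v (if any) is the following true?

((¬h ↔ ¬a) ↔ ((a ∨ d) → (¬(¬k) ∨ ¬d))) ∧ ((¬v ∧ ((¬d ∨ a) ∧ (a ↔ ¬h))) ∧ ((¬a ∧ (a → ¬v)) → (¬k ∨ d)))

d = True, h = False, a = True, k = False, v = False

  (¬h ↔ ¬a) ↔ ((a ∨ d) → (¬(¬k) ∨ ¬d)) = True
    ¬h ↔ ¬a = False
      ¬h = True
      ¬a = False
    (a ∨ d) → (¬(¬k) ∨ ¬d) = False
      a ∨ d = True
      ¬(¬k) ∨ ¬d = False
        ¬(¬k) = False
          ¬k = True
        ¬d = False
  (¬v ∧ ((¬d ∨ a) ∧ (a ↔ ¬h))) ∧ ((¬a ∧ (a → ¬v)) → (¬k ∨ d)) = True
    ¬v ∧ ((¬d ∨ a) ∧ (a ↔ ¬h)) = True
      ¬v = True
      (¬d ∨ a) ∧ (a ↔ ¬h) = True
        ¬d ∨ a = True
          ¬d = False
        a ↔ ¬h = True
          ¬h = True
    (¬a ∧ (a → ¬v)) → (¬k ∨ d) = True
      ¬a ∧ (a → ¬v) = False
        ¬a = False
        a → ¬v = True
          ¬v = True
      ¬k ∨ d = True
        ¬k = True
Both conjuncts True, so the formula holds.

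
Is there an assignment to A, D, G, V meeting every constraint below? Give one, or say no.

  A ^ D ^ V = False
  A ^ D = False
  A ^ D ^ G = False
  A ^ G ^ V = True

A = True, D = True, G = False, V = False

A ^ D ^ V = T ^ T ^ F = False ✓
A ^ D = T ^ T = False ✓
A ^ D ^ G = T ^ T ^ F = False ✓
A ^ G ^ V = T ^ F ^ F = True ✓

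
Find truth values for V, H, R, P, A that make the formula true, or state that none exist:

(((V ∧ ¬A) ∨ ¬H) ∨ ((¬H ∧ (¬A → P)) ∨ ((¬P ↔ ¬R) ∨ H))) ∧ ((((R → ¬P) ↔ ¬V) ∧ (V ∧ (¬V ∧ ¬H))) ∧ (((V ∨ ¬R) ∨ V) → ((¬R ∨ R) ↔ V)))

Case V = True: the conjunct ¬V is False.
Case V = False: the conjunct V is False.
Both cases fail — unsatisfiable.

UNSATISFIABLE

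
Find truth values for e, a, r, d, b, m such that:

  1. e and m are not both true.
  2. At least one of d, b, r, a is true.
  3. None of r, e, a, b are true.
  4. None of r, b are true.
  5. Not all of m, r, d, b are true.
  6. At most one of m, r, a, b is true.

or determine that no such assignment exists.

e=F, a=F, r=F, d=T, b=F, m=T

  (1) e=F, m=T — not both ✓
  (2) {d, b, r, a}: 1 true — at least one ✓
  (3) {r, e, a, b}: 0 true — none ✓
  (4) {r, b}: 0 true — none ✓
  (5) {m, r, d, b}: 2/4 true — not all ✓
  (6) {m, r, a, b}: 1 true — at most one ✓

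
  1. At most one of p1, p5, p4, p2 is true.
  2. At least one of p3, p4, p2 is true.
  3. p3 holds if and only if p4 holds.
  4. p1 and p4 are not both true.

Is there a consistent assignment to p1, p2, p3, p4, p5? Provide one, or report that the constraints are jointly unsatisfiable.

p1 = False, p2 = False, p3 = True, p4 = True, p5 = False

  (1) {p1, p5, p4, p2}: 1 true — at most one ✓
  (2) {p3, p4, p2}: 2 true — at least one ✓
  (3) p3=T, p4=T — same ✓
  (4) p1=F, p4=T — not both ✓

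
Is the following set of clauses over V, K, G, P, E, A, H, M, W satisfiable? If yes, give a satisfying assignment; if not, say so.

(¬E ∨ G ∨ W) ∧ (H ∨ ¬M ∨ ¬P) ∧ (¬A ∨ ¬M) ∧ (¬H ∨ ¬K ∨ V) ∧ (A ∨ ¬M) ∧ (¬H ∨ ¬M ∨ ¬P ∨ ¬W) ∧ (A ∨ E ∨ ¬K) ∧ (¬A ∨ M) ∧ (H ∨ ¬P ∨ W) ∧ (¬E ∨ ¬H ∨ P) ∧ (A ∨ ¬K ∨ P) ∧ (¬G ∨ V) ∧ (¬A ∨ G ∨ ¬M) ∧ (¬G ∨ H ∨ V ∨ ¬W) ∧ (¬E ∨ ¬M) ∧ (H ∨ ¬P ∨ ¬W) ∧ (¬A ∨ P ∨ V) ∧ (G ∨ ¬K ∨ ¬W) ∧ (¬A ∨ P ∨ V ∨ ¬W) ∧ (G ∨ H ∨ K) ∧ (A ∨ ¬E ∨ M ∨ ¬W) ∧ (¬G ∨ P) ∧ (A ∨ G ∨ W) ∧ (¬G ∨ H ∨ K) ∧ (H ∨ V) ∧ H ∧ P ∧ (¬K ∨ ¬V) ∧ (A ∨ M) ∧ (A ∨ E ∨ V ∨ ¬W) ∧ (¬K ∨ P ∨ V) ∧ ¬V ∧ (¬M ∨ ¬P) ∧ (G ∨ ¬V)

Case A = True:
  (¬A ∨ ¬M) forces M = False.
  Clause (¬A ∨ M) is falsified — contradiction.
Case A = False:
  (A ∨ ¬M) forces M = False.
  Clause (A ∨ M) is falsified — contradiction.
Both cases fail, so the formula is unsatisfiable.

Unsatisfiable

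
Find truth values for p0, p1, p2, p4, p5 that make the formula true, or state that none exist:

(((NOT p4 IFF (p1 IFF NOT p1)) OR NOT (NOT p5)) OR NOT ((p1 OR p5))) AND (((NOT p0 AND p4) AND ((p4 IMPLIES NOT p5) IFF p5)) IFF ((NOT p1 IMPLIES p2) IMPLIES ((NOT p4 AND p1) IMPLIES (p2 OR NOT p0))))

p0: True, p1: True, p2: False, p4: False, p5: True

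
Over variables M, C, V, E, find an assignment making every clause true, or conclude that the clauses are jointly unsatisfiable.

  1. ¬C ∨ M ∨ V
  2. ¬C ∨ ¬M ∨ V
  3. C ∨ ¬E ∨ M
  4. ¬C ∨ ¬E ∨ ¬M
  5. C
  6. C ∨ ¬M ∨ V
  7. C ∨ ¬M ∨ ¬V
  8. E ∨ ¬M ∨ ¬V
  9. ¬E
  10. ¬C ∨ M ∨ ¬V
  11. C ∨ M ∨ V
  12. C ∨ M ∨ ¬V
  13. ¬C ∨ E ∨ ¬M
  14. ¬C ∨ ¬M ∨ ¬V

Case C = True:
  (¬E) forces E = False.
  (¬C ∨ E ∨ ¬M) forces M = False.
  (¬C ∨ M ∨ V) forces V = True.
  Clause (¬C ∨ M ∨ ¬V) is falsified — contradiction.
Case C = False:
  Clause (C) is falsified — contradiction.
Both cases fail, so the formula is unsatisfiable.

Unsatisfiable — no assignment works.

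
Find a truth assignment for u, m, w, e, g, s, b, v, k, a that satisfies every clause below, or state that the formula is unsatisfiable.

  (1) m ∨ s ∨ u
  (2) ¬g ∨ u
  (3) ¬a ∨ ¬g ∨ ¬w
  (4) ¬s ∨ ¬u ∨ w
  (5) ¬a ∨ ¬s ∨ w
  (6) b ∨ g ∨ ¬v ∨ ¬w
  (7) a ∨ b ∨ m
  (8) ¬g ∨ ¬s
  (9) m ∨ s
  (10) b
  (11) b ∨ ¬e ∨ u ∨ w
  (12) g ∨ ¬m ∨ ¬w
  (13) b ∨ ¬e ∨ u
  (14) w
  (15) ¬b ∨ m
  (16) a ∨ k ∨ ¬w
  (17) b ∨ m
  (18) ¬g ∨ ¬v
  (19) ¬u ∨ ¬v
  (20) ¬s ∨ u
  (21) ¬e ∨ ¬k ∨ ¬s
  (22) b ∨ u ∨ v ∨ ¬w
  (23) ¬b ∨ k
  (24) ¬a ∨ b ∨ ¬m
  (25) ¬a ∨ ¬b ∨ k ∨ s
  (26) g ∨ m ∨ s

Unit clause (b) forces b = True.
Unit clause (w) forces w = True.
In (¬b ∨ m) only m is left, so m = True.
In (¬b ∨ k) only k is left, so k = True.
In (g ∨ ¬m ∨ ¬w) only g is left, so g = True.
In (¬g ∨ ¬v) only ¬v is left, so v = False.
In (¬g ∨ u) only u is left, so u = True.
In (¬a ∨ ¬g ∨ ¬w) only ¬a is left, so a = False.
In (¬g ∨ ¬s) only ¬s is left, so s = False.
Set e = False.
All clauses satisfied.

u: True, m: True, w: True, e: False, g: True, s: False, b: True, v: False, k: True, a: False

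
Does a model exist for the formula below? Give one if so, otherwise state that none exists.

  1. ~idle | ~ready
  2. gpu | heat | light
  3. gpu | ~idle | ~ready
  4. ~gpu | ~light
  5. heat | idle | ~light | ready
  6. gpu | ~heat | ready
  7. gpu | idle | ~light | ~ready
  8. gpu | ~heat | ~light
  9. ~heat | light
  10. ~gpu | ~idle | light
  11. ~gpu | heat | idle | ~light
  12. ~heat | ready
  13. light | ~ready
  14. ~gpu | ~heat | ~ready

ready=F; heat=F; idle=T; gpu=F; light=T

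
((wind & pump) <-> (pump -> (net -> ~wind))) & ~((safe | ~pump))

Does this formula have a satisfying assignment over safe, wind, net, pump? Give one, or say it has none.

safe=F, wind=T, net=F, pump=T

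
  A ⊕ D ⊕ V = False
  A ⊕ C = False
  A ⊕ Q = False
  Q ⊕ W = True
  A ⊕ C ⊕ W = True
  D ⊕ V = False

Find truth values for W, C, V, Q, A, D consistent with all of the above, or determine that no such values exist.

W = True, C = False, V = True, Q = False, A = False, D = True

A ⊕ D ⊕ V = F ⊕ T ⊕ T = False ✓
A ⊕ C = F ⊕ F = False ✓
A ⊕ Q = F ⊕ F = False ✓
Q ⊕ W = F ⊕ T = True ✓
A ⊕ C ⊕ W = F ⊕ F ⊕ T = True ✓
D ⊕ V = T ⊕ T = False ✓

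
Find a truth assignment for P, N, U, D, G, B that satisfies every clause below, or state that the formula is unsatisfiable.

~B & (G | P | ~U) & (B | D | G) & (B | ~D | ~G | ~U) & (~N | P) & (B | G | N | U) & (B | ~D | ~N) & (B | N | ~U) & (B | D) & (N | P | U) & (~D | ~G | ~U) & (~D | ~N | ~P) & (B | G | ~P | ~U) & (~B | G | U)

P=T, N=F, U=F, D=T, G=T, B=F

Unit clause (~B) forces B = False.
In (B | D) only D is left, so D = True.
In (B | ~D | ~N) only ~N is left, so N = False.
In (B | N | ~U) only ~U is left, so U = False.
In (N | P | U) only P is left, so P = True.
In (B | G | N | U) only G is left, so G = True.
All clauses satisfied.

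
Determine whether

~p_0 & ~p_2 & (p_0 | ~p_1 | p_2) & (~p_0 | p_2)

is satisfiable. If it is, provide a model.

p_0: False, p_1: False, p_2: False

Unit clause (~p_0) forces p_0 = False.
Unit clause (~p_2) forces p_2 = False.
In (p_0 | ~p_1 | p_2) only ~p_1 is left, so p_1 = False.
Check each clause:
  (~p_0): ~p_0 holds.
  (~p_2): ~p_2 holds.
  (p_0 | ~p_1 | p_2): ~p_1 holds.
  (~p_0 | p_2): ~p_0 holds.
All clauses satisfied.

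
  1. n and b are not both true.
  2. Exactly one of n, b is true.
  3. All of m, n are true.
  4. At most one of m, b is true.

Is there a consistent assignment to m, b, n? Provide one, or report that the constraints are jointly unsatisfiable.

m: True, b: False, n: True

  (1) n=T, b=F — not both ✓
  (2) {n, b}: 1 true — exactly one ✓
  (3) {m, n}: all 2 true ✓
  (4) {m, b}: 1 true — at most one ✓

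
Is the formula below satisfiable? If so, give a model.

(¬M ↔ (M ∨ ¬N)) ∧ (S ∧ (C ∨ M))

C: True; N: False; M: False; S: True

  ¬M ↔ (M ∨ ¬N) = True
    ¬M = True
    M ∨ ¬N = True
      ¬N = True
  S ∧ (C ∨ M) = True
    C ∨ M = True
Both conjuncts True, so the formula holds.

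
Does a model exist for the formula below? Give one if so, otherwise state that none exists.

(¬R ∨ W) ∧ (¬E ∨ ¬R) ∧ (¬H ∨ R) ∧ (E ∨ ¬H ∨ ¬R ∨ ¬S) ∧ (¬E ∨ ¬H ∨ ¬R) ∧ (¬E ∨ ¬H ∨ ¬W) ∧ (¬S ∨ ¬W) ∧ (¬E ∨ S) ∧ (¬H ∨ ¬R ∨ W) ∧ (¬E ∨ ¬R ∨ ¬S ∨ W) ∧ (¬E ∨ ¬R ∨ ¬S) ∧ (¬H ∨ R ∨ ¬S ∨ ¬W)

W: True, R: True, E: False, S: False, H: True

Set W = True.
  then (¬S ∨ ¬W) forces S = False.
  then (¬E ∨ S) forces E = False.
Set R = True.
Set H = True.
All clauses satisfied.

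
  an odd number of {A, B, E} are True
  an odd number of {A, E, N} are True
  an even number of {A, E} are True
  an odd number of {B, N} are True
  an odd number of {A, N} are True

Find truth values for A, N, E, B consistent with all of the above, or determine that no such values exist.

Unsatisfiable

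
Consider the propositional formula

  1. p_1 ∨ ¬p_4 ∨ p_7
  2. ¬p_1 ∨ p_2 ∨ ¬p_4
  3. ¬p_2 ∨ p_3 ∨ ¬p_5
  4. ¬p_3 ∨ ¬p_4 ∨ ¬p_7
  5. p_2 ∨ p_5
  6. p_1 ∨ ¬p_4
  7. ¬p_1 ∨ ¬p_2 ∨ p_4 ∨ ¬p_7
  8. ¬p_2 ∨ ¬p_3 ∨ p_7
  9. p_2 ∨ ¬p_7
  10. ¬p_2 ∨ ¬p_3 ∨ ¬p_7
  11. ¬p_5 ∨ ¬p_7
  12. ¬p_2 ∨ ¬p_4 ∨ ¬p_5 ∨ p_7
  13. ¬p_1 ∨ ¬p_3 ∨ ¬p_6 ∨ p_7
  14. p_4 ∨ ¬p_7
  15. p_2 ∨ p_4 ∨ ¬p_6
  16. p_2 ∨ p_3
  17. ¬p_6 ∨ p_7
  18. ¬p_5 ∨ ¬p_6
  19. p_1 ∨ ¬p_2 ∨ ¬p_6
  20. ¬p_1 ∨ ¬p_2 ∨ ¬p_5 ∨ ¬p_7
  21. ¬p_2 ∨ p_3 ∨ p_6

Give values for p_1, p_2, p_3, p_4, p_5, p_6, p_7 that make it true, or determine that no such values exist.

p_1 = True, p_2 = True, p_3 = False, p_4 = True, p_5 = False, p_6 = True, p_7 = True

Set p_1 = True.
Set p_2 = True.
Try p_3 = True:
  (¬p_2 ∨ ¬p_3 ∨ p_7) forces p_7 = True.
  clause (¬p_2 ∨ ¬p_3 ∨ ¬p_7) is falsified — backtrack.
So p_3 = False.
  then (¬p_2 ∨ p_3 ∨ ¬p_5) forces p_5 = False.
  then (¬p_2 ∨ p_3 ∨ p_6) forces p_6 = True.
  then (¬p_6 ∨ p_7) forces p_7 = True.
  then (¬p_1 ∨ ¬p_2 ∨ p_4 ∨ ¬p_7) forces p_4 = True.
All clauses satisfied.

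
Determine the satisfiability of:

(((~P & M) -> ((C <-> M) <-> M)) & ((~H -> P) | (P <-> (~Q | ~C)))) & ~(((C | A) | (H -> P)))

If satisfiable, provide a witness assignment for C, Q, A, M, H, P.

C: False; Q: False; A: False; M: False; H: True; P: False

  ((~P & M) -> ((C <-> M) <-> M)) & ((~H -> P) | (P <-> (~Q | ~C))) = True
    (~P & M) -> ((C <-> M) <-> M) = True
      ~P & M = False
        ~P = True
      (C <-> M) <-> M = False
        C <-> M = True
    (~H -> P) | (P <-> (~Q | ~C)) = True
      ~H -> P = True
        ~H = False
      P <-> (~Q | ~C) = False
        ~Q | ~C = True
          ~Q = True
          ~C = True
  ~(((C | A) | (H -> P))) = True
    (C | A) | (H -> P) = False
      C | A = False
      H -> P = False
Both conjuncts True, so the formula holds.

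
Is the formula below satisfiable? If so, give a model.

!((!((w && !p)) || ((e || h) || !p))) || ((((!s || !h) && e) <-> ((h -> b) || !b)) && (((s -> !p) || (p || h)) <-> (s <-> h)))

b = False, p = True, w = True, s = False, e = True, h = False

  !((!((w && !p)) || ((e || h) || !p))) || ((((!s || !h) && e) <-> ((h -> b) || !b)) && (((s -> !p) || (p || h)) <-> (s <-> h))) = True
    !((!((w && !p)) || ((e || h) || !p))) = False
      !((w && !p)) || ((e || h) || !p) = True
        !((w && !p)) = True
          w && !p = False
            !p = False
        (e || h) || !p = True
          e || h = True
          !p = False
    (((!s || !h) && e) <-> ((h -> b) || !b)) && (((s -> !p) || (p || h)) <-> (s <-> h)) = True
      ((!s || !h) && e) <-> ((h -> b) || !b) = True
        (!s || !h) && e = True
          !s || !h = True
            !s = True
            !h = True
        (h -> b) || !b = True
          h -> b = True
          !b = True
      ((s -> !p) || (p || h)) <-> (s <-> h) = True
        (s -> !p) || (p || h) = True
          s -> !p = True
            !p = False
          p || h = True
        s <-> h = True
The formula evaluates to True.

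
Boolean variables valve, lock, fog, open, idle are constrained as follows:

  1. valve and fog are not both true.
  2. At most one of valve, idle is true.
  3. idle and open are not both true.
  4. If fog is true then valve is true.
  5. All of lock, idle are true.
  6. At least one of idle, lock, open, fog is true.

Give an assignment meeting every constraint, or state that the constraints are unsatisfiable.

valve: False, lock: True, fog: False, open: False, idle: True

  (1) valve=F, fog=F — not both ✓
  (2) {valve, idle}: 1 true — at most one ✓
  (3) idle=T, open=F — not both ✓
  (4) fog=F ⇒ valve: vacuous ✓
  (5) {lock, idle}: all 2 true ✓
  (6) {idle, lock, open, fog}: 2 true — at least one ✓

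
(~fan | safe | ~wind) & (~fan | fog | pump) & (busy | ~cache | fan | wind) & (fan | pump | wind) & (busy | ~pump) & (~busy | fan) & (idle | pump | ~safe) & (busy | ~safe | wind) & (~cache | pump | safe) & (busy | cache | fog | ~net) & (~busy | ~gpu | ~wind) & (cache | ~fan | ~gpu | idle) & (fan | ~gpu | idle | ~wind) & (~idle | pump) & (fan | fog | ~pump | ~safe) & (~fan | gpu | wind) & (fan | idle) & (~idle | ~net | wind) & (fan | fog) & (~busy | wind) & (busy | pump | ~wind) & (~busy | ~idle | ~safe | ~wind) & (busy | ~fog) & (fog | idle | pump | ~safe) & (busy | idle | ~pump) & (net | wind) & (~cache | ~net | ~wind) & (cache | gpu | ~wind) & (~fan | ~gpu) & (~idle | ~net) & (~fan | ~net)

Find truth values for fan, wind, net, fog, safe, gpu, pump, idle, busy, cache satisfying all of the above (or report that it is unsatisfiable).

fan = True; wind = True; net = False; fog = True; safe = True; gpu = False; pump = True; idle = False; busy = True; cache = True

Set fan = True.
  then (~fan | ~gpu) forces gpu = False.
  then (~fan | ~net) forces net = False.
  then (~fan | gpu | wind) forces wind = True.
  then (cache | gpu | ~wind) forces cache = True.
  then (~fan | safe | ~wind) forces safe = True.
Set fog = True.
  then (busy | ~fog) forces busy = True.
  then (~busy | ~idle | ~safe | ~wind) forces idle = False.
  then (idle | pump | ~safe) forces pump = True.
All clauses satisfied.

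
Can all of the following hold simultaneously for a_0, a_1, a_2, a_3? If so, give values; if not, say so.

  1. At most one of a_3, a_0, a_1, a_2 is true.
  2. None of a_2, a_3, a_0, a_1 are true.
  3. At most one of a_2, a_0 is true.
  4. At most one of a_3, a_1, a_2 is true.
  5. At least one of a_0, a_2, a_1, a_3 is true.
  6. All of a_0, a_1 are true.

Case a_0 = True:
  Constraint (2) is violated (a_0=T) — contradiction.
Case a_0 = False:
  Constraint (6) is violated (a_0=F) — contradiction.
Both cases fail — unsatisfiable.

No satisfying assignment exists.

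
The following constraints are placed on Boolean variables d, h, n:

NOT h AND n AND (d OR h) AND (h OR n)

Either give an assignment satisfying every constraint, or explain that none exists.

d = True, h = False, n = True

Unit clause (NOT h) forces h = False.
Unit clause (n) forces n = True.
In (d OR h) only d is left, so d = True.
Check each clause:
  (NOT h): NOT h holds.
  (n): n holds.
  (d OR h): d holds.
  (h OR n): n holds.
All clauses satisfied.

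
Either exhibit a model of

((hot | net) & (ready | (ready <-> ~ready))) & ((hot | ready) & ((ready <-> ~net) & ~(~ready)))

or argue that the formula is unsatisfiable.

ready = True, hot = True, net = False

  (hot | net) & (ready | (ready <-> ~ready)) = True
    hot | net = True
    ready | (ready <-> ~ready) = True
      ready <-> ~ready = False
        ~ready = False
  (hot | ready) & ((ready <-> ~net) & ~(~ready)) = True
    hot | ready = True
    (ready <-> ~net) & ~(~ready) = True
      ready <-> ~net = True
        ~net = True
      ~(~ready) = True
        ~ready = False
Both conjuncts True, so the formula holds.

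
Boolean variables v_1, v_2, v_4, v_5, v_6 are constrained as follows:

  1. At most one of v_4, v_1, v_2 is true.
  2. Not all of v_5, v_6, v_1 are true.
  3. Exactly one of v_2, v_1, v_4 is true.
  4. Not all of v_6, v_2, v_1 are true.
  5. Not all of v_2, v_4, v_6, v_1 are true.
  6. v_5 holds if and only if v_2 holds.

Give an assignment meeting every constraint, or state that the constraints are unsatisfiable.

v_1: True; v_2: False; v_4: False; v_5: False; v_6: True

  (1) {v_4, v_1, v_2}: 1 true — at most one ✓
  (2) {v_5, v_6, v_1}: 2/3 true — not all ✓
  (3) {v_2, v_1, v_4}: 1 true — exactly one ✓
  (4) {v_6, v_2, v_1}: 2/3 true — not all ✓
  (5) {v_2, v_4, v_6, v_1}: 2/4 true — not all ✓
  (6) v_5=F, v_2=F — same ✓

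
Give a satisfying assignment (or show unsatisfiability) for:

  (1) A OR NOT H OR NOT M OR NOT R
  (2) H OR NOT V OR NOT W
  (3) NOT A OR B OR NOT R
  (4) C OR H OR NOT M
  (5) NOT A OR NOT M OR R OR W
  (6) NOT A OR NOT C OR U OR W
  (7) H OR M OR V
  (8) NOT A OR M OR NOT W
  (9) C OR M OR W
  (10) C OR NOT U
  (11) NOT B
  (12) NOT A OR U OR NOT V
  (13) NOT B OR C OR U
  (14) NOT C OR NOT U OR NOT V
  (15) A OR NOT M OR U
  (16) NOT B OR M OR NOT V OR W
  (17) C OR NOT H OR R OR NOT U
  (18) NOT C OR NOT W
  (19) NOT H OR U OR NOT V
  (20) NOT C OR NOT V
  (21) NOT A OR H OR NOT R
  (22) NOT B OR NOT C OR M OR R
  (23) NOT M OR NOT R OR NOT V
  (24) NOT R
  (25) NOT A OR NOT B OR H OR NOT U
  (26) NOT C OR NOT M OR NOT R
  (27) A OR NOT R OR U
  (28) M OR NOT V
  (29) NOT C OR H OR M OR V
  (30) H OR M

A=F, M=F, B=F, H=T, V=F, U=F, R=F, W=T, C=F

Unit clause (NOT B) forces B = False.
Unit clause (NOT R) forces R = False.
Set A = False.
Set M = False.
  then (M OR NOT V) forces V = False.
  then (H OR M) forces H = True.
Set U = False.
Set W = True.
  then (NOT C OR NOT W) forces C = False.
All clauses satisfied.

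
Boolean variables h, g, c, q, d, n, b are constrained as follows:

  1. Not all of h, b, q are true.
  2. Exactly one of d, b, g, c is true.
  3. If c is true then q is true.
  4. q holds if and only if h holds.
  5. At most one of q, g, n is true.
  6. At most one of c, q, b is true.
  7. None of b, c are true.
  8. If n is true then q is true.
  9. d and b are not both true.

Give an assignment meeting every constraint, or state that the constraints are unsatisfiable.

h: True, g: False, c: False, q: True, d: True, n: False, b: False

  (1) {h, b, q}: 2/3 true — not all ✓
  (2) {d, b, g, c}: 1 true — exactly one ✓
  (3) c=F ⇒ q: vacuous ✓
  (4) q=T, h=T — same ✓
  (5) {q, g, n}: 1 true — at most one ✓
  (6) {c, q, b}: 1 true — at most one ✓
  (7) {b, c}: 0 true — none ✓
  (8) n=F ⇒ q: vacuous ✓
  (9) d=T, b=F — not both ✓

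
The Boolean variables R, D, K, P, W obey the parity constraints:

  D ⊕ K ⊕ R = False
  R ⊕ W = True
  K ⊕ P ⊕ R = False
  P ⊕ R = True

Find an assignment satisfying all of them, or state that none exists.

R=T, D=F, K=T, P=F, W=F

D ⊕ K ⊕ R = F ⊕ T ⊕ T = False ✓
R ⊕ W = T ⊕ F = True ✓
K ⊕ P ⊕ R = T ⊕ F ⊕ T = False ✓
P ⊕ R = F ⊕ T = True ✓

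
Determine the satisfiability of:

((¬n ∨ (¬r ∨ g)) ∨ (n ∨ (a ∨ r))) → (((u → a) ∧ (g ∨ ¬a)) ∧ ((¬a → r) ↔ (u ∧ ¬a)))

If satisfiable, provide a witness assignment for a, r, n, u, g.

a: False, r: False, n: True, u: False, g: True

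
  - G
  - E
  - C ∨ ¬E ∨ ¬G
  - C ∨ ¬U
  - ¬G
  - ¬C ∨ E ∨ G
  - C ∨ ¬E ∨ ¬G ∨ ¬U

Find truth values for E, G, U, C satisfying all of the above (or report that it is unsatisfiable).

Case G = True:
  Clause (¬G) is falsified — contradiction.
Case G = False:
  Clause (G) is falsified — contradiction.
Both cases fail, so the formula is unsatisfiable.

No satisfying assignment exists.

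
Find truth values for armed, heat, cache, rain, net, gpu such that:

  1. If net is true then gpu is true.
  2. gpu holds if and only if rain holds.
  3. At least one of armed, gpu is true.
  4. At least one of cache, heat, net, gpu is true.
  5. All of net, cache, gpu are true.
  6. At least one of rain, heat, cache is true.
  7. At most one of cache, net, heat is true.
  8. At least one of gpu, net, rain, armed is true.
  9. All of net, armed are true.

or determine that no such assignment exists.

Case cache = True:
  (5) forces net = True.
  Constraint (7) is violated (cache=T, net=T) — contradiction.
Case cache = False:
  Constraint (5) is violated (cache=F) — contradiction.
Both cases fail — unsatisfiable.

Unsatisfiable — no assignment works.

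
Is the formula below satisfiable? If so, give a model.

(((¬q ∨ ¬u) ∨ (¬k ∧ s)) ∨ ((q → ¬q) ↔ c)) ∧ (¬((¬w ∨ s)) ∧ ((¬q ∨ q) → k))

w = True, c = False, q = False, s = False, k = True, u = False

  ((¬q ∨ ¬u) ∨ (¬k ∧ s)) ∨ ((q → ¬q) ↔ c) = True
    (¬q ∨ ¬u) ∨ (¬k ∧ s) = True
      ¬q ∨ ¬u = True
        ¬q = True
        ¬u = True
      ¬k ∧ s = False
        ¬k = False
    (q → ¬q) ↔ c = False
      q → ¬q = True
        ¬q = True
  ¬((¬w ∨ s)) ∧ ((¬q ∨ q) → k) = True
    ¬((¬w ∨ s)) = True
      ¬w ∨ s = False
        ¬w = False
    (¬q ∨ q) → k = True
      ¬q ∨ q = True
        ¬q = True
Both conjuncts True, so the formula holds.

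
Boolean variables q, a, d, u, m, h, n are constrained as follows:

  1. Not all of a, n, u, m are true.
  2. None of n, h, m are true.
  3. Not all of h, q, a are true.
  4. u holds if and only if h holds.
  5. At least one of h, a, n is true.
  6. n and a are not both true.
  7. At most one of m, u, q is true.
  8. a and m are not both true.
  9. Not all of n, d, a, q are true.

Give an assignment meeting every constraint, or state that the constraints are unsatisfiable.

q: True; a: True; d: True; u: False; m: False; h: False; n: False

  (1) {a, n, u, m}: 1/4 true — not all ✓
  (2) {n, h, m}: 0 true — none ✓
  (3) {h, q, a}: 2/3 true — not all ✓
  (4) u=F, h=F — same ✓
  (5) {h, a, n}: 1 true — at least one ✓
  (6) n=F, a=T — not both ✓
  (7) {m, u, q}: 1 true — at most one ✓
  (8) a=T, m=F — not both ✓
  (9) {n, d, a, q}: 3/4 true — not all ✓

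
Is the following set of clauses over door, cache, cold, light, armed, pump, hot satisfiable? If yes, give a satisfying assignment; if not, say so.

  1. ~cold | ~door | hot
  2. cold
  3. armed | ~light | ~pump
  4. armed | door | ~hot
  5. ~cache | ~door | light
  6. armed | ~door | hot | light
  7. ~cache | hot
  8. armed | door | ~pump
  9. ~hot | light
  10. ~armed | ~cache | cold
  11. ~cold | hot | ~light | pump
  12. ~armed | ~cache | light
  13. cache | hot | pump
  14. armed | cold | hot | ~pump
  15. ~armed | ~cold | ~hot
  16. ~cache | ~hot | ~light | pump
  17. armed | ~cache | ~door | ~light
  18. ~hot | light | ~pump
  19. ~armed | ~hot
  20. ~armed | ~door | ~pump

door: True, cache: False, cold: True, light: True, armed: False, pump: False, hot: True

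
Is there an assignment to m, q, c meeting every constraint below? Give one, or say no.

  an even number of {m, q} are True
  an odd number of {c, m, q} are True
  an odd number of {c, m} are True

m = False, q = False, c = True

{m, q}: 0 true → even ✓
{c, m, q}: 1 true → odd ✓
{c, m}: 1 true → odd ✓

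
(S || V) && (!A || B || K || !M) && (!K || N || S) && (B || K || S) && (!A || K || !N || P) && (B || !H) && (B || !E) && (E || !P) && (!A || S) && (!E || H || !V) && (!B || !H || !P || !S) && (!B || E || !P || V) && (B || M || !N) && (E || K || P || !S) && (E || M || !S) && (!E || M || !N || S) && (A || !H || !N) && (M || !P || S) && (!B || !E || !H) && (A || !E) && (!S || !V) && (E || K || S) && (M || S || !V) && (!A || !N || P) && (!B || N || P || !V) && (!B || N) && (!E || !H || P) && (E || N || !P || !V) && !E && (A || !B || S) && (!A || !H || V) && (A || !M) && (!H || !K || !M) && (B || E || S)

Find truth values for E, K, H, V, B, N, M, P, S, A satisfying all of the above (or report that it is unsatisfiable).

Unit clause (!E) forces E = False.
In (E || !P) only !P is left, so P = False.
Try K = False:
  (E || K || P || !S) forces S = False.
  clause (E || K || S) is falsified — backtrack.
So K = True.
Set H = False.
Set V = False.
  then (S || V) forces S = True.
  then (E || M || !S) forces M = True.
  then (A || !M) forces A = True.
  then (!A || !N || P) forces N = False.
  then (!B || N) forces B = False.
All clauses satisfied.

E=F; K=T; H=F; V=F; B=F; N=F; M=T; P=F; S=T; A=T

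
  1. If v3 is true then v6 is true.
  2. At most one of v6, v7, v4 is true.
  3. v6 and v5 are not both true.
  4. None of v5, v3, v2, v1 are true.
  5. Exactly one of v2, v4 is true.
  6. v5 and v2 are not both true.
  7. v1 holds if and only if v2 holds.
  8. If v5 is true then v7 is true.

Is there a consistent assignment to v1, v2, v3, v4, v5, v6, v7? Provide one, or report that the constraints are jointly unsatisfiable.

v1=F, v2=F, v3=F, v4=T, v5=F, v6=F, v7=F

  (1) v3=F ⇒ v6: vacuous ✓
  (2) {v6, v7, v4}: 1 true — at most one ✓
  (3) v6=F, v5=F — not both ✓
  (4) {v5, v3, v2, v1}: 0 true — none ✓
  (5) {v2, v4}: 1 true — exactly one ✓
  (6) v5=F, v2=F — not both ✓
  (7) v1=F, v2=F — same ✓
  (8) v5=F ⇒ v7: vacuous ✓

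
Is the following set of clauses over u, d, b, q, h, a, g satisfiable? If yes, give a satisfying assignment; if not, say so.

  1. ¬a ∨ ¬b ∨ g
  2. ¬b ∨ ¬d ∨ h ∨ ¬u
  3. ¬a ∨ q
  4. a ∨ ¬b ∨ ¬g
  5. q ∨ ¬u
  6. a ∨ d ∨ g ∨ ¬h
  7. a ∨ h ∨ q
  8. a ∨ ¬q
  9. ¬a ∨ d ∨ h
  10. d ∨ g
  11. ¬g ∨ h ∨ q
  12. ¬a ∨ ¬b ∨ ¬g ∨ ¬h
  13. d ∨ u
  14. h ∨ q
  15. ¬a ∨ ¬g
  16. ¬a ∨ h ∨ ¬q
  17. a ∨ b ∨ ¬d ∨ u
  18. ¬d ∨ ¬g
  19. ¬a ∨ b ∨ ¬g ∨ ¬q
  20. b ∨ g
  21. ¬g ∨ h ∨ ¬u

Try u = True:
  (q ∨ ¬u) forces q = True.
  (a ∨ ¬q) forces a = True.
  (¬a ∨ ¬g) forces g = False.
  (¬a ∨ ¬b ∨ g) forces b = False.
  clause (b ∨ g) is falsified — backtrack.
So u = False.
  then (d ∨ u) forces d = True.
  then (¬d ∨ ¬g) forces g = False.
  then (b ∨ g) forces b = True.
  then (¬a ∨ ¬b ∨ g) forces a = False.
  then (a ∨ ¬q) forces q = False.
  then (h ∨ q) forces h = True.
All clauses satisfied.

u: False, d: True, b: True, q: False, h: True, a: False, g: False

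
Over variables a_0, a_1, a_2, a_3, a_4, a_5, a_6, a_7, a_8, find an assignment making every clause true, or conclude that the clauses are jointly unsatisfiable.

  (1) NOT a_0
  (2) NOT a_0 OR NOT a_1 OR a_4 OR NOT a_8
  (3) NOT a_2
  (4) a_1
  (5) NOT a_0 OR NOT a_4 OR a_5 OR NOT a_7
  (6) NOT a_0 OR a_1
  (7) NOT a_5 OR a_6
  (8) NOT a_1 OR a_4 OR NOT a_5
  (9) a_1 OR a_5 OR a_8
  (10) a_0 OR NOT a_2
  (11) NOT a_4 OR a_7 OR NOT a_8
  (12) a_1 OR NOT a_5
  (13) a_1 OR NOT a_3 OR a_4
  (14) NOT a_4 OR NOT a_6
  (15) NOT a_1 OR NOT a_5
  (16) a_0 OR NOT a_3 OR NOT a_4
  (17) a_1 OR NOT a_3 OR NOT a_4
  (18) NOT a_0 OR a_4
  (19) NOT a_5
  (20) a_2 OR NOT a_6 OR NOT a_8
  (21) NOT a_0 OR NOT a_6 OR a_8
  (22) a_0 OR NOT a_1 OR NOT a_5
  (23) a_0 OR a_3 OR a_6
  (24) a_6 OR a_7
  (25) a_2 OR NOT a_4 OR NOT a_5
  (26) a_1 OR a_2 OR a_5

Unit clause (NOT a_0) forces a_0 = False.
Unit clause (NOT a_2) forces a_2 = False.
Unit clause (a_1) forces a_1 = True.
In (NOT a_1 OR NOT a_5) only NOT a_5 is left, so a_5 = False.
Set a_3 = True.
  then (a_0 OR NOT a_3 OR NOT a_4) forces a_4 = False.
Set a_6 = False.
  then (a_6 OR a_7) forces a_7 = True.
Set a_8 = True.
All clauses satisfied.

a_0: False; a_1: True; a_2: False; a_3: True; a_4: False; a_5: False; a_6: False; a_7: True; a_8: True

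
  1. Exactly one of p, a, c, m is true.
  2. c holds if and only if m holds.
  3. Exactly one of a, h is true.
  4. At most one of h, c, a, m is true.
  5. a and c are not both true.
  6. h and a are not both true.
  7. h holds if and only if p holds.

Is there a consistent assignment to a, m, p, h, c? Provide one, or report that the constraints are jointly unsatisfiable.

a=T; m=F; p=F; h=F; c=F

  (1) {p, a, c, m}: 1 true — exactly one ✓
  (2) c=F, m=F — same ✓
  (3) {a, h}: 1 true — exactly one ✓
  (4) {h, c, a, m}: 1 true — at most one ✓
  (5) a=T, c=F — not both ✓
  (6) h=F, a=T — not both ✓
  (7) h=F, p=F — same ✓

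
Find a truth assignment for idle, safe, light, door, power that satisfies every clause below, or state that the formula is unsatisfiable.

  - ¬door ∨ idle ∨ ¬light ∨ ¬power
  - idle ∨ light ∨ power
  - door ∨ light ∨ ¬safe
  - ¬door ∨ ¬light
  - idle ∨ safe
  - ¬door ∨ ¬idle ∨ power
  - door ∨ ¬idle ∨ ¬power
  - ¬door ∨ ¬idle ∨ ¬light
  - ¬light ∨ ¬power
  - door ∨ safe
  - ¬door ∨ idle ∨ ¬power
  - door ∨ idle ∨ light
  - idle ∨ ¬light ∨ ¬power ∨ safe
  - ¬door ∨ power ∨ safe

idle: True, safe: True, light: True, door: False, power: False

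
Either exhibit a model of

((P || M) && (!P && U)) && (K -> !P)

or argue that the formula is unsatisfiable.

U: True; K: False; M: True; P: False

  (P || M) && (!P && U) = True
    P || M = True
    !P && U = True
      !P = True
  K -> !P = True
    !P = True
Both conjuncts True, so the formula holds.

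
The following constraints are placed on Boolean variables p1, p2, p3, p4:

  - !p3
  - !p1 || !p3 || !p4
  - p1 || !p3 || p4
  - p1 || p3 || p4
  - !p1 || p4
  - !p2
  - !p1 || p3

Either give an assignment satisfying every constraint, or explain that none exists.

Unit clause (!p3) forces p3 = False.
Unit clause (!p2) forces p2 = False.
In (!p1 || p3) only !p1 is left, so p1 = False.
In (p1 || p3 || p4) only p4 is left, so p4 = True.
Check each clause:
  (!p3): !p3 holds.
  (!p1 || !p3 || !p4): !p1 holds.
  (p1 || !p3 || p4): !p3 holds.
  (p1 || p3 || p4): p4 holds.
  (!p1 || p4): !p1 holds.
  (!p2): !p2 holds.
  (!p1 || p3): !p1 holds.
All clauses satisfied.

p1: False, p2: False, p3: False, p4: True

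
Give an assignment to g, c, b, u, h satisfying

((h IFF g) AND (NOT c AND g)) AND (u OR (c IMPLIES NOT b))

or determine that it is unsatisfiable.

g=T; c=F; b=F; u=F; h=T

  (h IFF g) AND (NOT c AND g) = True
    h IFF g = True
    NOT c AND g = True
      NOT c = True
  u OR (c IMPLIES NOT b) = True
    c IMPLIES NOT b = True
      NOT b = True
Both conjuncts True, so the formula holds.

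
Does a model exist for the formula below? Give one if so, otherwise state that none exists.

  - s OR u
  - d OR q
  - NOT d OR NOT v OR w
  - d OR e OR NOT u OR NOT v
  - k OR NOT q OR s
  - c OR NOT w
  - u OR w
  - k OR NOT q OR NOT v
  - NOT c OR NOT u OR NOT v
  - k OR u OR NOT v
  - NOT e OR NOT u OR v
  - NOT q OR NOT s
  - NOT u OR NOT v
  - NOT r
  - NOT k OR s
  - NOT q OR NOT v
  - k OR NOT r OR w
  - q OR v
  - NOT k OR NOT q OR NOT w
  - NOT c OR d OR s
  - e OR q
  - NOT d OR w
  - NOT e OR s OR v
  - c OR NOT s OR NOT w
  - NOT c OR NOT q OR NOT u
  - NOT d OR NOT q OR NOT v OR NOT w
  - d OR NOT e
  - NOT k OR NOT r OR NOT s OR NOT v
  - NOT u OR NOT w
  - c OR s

q=F, e=T, k=T, r=F, u=F, s=T, d=T, w=T, v=T, c=T

Unit clause (NOT r) forces r = False.
Try q = True:
  (NOT q OR NOT s) forces s = False.
  (s OR u) forces u = True.
  (k OR NOT q OR s) forces k = True.
  clause (NOT k OR s) is falsified — backtrack.
So q = False.
  then (d OR q) forces d = True.
  then (q OR v) forces v = True.
  then (e OR q) forces e = True.
  then (NOT d OR w) forces w = True.
  then (NOT u OR NOT w) forces u = False.
  then (s OR u) forces s = True.
  then (c OR NOT w) forces c = True.
  then (k OR u OR NOT v) forces k = True.
All clauses satisfied.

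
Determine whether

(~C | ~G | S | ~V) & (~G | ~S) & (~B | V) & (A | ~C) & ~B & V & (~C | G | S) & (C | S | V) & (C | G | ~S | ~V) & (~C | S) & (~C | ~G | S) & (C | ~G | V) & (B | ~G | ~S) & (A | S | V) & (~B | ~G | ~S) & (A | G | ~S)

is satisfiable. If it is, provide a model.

C = False; V = True; A = False; S = False; G = True; B = False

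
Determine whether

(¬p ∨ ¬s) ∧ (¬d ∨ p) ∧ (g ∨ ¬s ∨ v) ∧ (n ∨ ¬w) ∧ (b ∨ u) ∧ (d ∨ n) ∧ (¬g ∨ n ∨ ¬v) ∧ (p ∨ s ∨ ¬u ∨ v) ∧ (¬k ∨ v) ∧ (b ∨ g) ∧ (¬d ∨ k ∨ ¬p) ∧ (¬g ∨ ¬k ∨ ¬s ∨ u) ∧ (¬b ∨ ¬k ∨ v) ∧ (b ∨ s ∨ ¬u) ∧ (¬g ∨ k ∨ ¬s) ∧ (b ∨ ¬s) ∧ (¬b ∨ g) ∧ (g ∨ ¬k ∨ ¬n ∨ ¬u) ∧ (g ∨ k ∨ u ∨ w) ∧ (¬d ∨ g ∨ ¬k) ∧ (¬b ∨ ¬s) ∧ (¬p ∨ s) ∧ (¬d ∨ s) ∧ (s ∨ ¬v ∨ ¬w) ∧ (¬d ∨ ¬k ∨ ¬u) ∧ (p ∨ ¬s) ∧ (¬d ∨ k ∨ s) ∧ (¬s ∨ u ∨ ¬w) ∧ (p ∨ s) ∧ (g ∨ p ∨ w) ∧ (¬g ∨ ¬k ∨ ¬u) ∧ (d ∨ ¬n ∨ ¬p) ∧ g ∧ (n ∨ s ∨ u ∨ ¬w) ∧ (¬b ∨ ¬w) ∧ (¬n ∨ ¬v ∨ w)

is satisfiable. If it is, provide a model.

Case s = True:
  (¬p ∨ ¬s) forces p = False.
  Clause (p ∨ ¬s) is falsified — contradiction.
Case s = False:
  (¬p ∨ s) forces p = False.
  Clause (p ∨ s) is falsified — contradiction.
Both cases fail, so the formula is unsatisfiable.

No satisfying assignment exists.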